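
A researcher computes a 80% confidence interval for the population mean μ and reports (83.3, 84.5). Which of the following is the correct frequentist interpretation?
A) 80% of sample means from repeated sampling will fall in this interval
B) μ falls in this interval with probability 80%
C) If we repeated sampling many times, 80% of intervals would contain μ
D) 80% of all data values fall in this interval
C

A) Wrong — coverage applies to intervals containing μ, not to future x̄ values.
B) Wrong — μ is fixed; the randomness lives in the interval, not in μ.
C) Correct — this is the frequentist long-run coverage interpretation.
D) Wrong — a CI is about the parameter μ, not individual data values.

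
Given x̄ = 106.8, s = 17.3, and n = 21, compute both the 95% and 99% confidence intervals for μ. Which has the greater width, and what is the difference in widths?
99% CI is wider by 5.73

df = 20
95% CI: t* = 2.086, (98.92, 114.68), width = 2 · t* · s/√n = 15.75
99% CI: t* = 2.845, (96.06, 117.54), width = 2 · t* · s/√n = 21.48

The 99% CI is wider by 21.48 - 15.75 = 5.73.
Higher confidence requires a wider interval.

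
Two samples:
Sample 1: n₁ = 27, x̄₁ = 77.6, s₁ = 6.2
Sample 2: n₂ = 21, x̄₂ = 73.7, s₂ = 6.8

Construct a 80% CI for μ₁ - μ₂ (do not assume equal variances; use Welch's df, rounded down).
(1.42, 6.38)

Difference: x̄₁ - x̄₂ = 3.90
SE = √(s₁²/n₁ + s₂²/n₂) = √(6.2²/27 + 6.8²/21) = 1.9041
df = 41.03 → 41 (Welch–Satterthwaite, rounded down)
t* = 1.303

CI: 3.90 ± 1.303 · 1.9041 = 3.90 ± 2.48 = (1.42, 6.38)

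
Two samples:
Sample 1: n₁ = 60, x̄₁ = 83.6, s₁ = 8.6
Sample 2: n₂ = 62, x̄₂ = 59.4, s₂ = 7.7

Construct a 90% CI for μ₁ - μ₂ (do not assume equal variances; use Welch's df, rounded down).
(21.75, 26.65)

Difference: x̄₁ - x̄₂ = 24.20
SE = √(s₁²/n₁ + s₂²/n₂) = √(8.6²/60 + 7.7²/62) = 1.4795
df = 117.60 → 117 (Welch–Satterthwaite, rounded down)
t* = 1.658

CI: 24.20 ± 1.658 · 1.4795 = 24.20 ± 2.45 = (21.75, 26.65)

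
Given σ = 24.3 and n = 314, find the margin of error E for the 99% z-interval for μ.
Margin of error = 3.53

Margin of error = z* · σ/√n
= 2.576 · 24.3/√314
= 2.576 · 24.3/17.7200
= 3.53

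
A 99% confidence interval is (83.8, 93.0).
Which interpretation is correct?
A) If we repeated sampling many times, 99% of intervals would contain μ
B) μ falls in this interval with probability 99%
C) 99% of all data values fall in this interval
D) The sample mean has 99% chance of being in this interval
A

A) Correct — this is the frequentist long-run coverage interpretation.
B) Wrong — μ is fixed; the randomness lives in the interval, not in μ.
C) Wrong — a CI is about the parameter μ, not individual data values.
D) Wrong — x̄ is observed and sits in the interval by construction.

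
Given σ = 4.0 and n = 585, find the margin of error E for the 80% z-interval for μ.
Margin of error = 0.21

Margin of error = z* · σ/√n
= 1.282 · 4.0/√585
= 1.282 · 4.0/24.1868
= 0.21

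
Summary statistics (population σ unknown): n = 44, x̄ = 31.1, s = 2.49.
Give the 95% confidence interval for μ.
(30.34, 31.86)

t-interval (σ unknown):
df = n - 1 = 43
t* = 2.017 for 95% confidence

Margin of error = t* · s/√n = 2.017 · 2.49/√44 = 0.76

CI: (30.34, 31.86)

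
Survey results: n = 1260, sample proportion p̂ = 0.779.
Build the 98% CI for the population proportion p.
(0.752, 0.806)

Proportion CI:
SE = √(p̂(1-p̂)/n) = √(0.779 · 0.221 / 1260) = 0.01169

z* = 2.326
Margin = z* · SE = 2.326 · 0.01169 = 0.0272

CI: 0.779 ± 0.0272 = (0.752, 0.806)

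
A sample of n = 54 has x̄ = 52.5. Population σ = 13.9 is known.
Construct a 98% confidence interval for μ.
(48.10, 56.90)

z-interval (σ known):
z* = 2.326 for 98% confidence

Margin of error = z* · σ/√n = 2.326 · 13.9/√54 = 4.40

CI: (52.5 - 4.40, 52.5 + 4.40) = (48.10, 56.90)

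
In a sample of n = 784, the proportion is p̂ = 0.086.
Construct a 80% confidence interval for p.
(0.073, 0.099)

Proportion CI:
SE = √(p̂(1-p̂)/n) = √(0.086 · 0.914 / 784) = 0.01001

z* = 1.282
Margin = z* · SE = 1.282 · 0.01001 = 0.0128

CI: 0.086 ± 0.0128 = (0.073, 0.099)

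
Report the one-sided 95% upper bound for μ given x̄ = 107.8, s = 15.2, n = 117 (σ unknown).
μ ≤ 110.13

Upper bound (one-sided):
t* = 1.658 (one-sided for 95%)
Upper bound = x̄ + t* · s/√n = 107.8 + 1.658 · 15.2/√117 = 110.13

We are 95% confident that μ ≤ 110.13.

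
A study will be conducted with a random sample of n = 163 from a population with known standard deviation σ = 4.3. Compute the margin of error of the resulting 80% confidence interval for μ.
Margin of error = 0.43

Margin of error = z* · σ/√n
= 1.282 · 4.3/√163
= 1.282 · 4.3/12.7671
= 0.43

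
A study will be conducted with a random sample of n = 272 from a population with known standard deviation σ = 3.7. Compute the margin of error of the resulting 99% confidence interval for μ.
Margin of error = 0.58

Margin of error = z* · σ/√n
= 2.576 · 3.7/√272
= 2.576 · 3.7/16.4924
= 0.58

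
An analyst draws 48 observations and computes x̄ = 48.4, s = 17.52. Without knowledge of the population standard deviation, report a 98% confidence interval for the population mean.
(42.31, 54.49)

t-interval (σ unknown):
df = n - 1 = 47
t* = 2.408 for 98% confidence

Margin of error = t* · s/√n = 2.408 · 17.52/√48 = 6.09

CI: (42.31, 54.49)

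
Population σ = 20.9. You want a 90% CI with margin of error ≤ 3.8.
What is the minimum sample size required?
n ≥ 82

For margin E ≤ 3.8:
n ≥ (z* · σ / E)²
n ≥ (1.645 · 20.9 / 3.8)²
n ≥ 81.86

Minimum n = 82 (rounding up)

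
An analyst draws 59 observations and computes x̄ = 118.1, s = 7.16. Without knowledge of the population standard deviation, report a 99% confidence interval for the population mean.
(115.62, 120.58)

t-interval (σ unknown):
df = n - 1 = 58
t* = 2.663 for 99% confidence

Margin of error = t* · s/√n = 2.663 · 7.16/√59 = 2.48

CI: (115.62, 120.58)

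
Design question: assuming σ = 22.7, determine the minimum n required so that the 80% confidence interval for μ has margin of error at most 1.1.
n ≥ 700

For margin E ≤ 1.1:
n ≥ (z* · σ / E)²
n ≥ (1.282 · 22.7 / 1.1)²
n ≥ 699.91

Minimum n = 700 (rounding up)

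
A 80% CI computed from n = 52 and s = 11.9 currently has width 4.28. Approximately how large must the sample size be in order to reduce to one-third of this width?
n ≈ 468

CI width ∝ 1/√n
To reduce width by factor 3, need √n to grow by 3 → need 3² = 9 times as many samples.

Current: n = 52, width = 4.28
New: n = 468, width ≈ 1.41

Width reduced by factor of 4.28/1.41 = 3.04.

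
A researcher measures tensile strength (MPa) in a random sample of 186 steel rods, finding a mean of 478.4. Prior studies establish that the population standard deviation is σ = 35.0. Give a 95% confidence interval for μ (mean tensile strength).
(473.37, 483.43)

z-interval (σ known):
z* = 1.960 for 95% confidence

Margin of error = z* · σ/√n = 1.960 · 35.0/√186 = 5.03

CI: (478.4 - 5.03, 478.4 + 5.03) = (473.37, 483.43)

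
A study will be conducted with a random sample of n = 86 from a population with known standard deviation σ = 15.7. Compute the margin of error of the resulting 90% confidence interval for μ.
Margin of error = 2.78

Margin of error = z* · σ/√n
= 1.645 · 15.7/√86
= 1.645 · 15.7/9.2736
= 2.78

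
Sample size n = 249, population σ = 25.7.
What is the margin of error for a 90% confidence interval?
Margin of error = 2.68

Margin of error = z* · σ/√n
= 1.645 · 25.7/√249
= 1.645 · 25.7/15.7797
= 2.68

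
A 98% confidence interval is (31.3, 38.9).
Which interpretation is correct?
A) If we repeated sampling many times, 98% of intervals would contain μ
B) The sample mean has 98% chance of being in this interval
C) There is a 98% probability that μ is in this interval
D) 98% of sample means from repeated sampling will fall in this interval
A

A) Correct — this is the frequentist long-run coverage interpretation.
B) Wrong — x̄ is observed and sits in the interval by construction.
C) Wrong — μ is fixed; the randomness lives in the interval, not in μ.
D) Wrong — coverage applies to intervals containing μ, not to future x̄ values.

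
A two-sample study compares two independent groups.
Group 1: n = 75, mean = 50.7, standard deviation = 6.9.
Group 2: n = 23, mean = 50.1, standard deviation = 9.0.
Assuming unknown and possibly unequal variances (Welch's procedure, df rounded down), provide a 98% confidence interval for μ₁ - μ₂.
(-4.41, 5.61)

Difference: x̄₁ - x̄₂ = 0.60
SE = √(s₁²/n₁ + s₂²/n₂) = √(6.9²/75 + 9.0²/23) = 2.0388
df = 30.35 → 30 (Welch–Satterthwaite, rounded down)
t* = 2.457

CI: 0.60 ± 2.457 · 2.0388 = 0.60 ± 5.01 = (-4.41, 5.61)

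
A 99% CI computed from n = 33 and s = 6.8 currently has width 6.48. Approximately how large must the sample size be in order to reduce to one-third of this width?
n ≈ 297

CI width ∝ 1/√n
To reduce width by factor 3, need √n to grow by 3 → need 3² = 9 times as many samples.

Current: n = 33, width = 6.48
New: n = 297, width ≈ 2.05

Width reduced by factor of 6.48/2.05 = 3.16.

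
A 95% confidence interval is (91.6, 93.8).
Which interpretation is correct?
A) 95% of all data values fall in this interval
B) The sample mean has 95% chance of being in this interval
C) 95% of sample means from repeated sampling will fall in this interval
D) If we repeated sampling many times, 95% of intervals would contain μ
D

A) Wrong — a CI is about the parameter μ, not individual data values.
B) Wrong — x̄ is observed and sits in the interval by construction.
C) Wrong — coverage applies to intervals containing μ, not to future x̄ values.
D) Correct — this is the frequentist long-run coverage interpretation.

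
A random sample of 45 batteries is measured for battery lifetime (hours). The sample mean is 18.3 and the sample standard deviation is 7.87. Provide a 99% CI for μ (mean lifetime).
(15.14, 21.46)

t-interval (σ unknown):
df = n - 1 = 44
t* = 2.692 for 99% confidence

Margin of error = t* · s/√n = 2.692 · 7.87/√45 = 3.16

CI: (15.14, 21.46)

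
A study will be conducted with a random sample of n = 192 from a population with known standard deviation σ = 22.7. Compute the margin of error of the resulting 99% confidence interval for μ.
Margin of error = 4.22

Margin of error = z* · σ/√n
= 2.576 · 22.7/√192
= 2.576 · 22.7/13.8564
= 4.22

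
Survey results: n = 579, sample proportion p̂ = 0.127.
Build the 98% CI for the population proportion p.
(0.095, 0.159)

Proportion CI:
SE = √(p̂(1-p̂)/n) = √(0.127 · 0.873 / 579) = 0.01384

z* = 2.326
Margin = z* · SE = 2.326 · 0.01384 = 0.0322

CI: 0.127 ± 0.0322 = (0.095, 0.159)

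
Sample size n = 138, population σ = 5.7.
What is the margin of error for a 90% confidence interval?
Margin of error = 0.80

Margin of error = z* · σ/√n
= 1.645 · 5.7/√138
= 1.645 · 5.7/11.7473
= 0.80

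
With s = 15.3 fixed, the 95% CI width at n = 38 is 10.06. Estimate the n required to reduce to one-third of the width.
n ≈ 342

CI width ∝ 1/√n
To reduce width by factor 3, need √n to grow by 3 → need 3² = 9 times as many samples.

Current: n = 38, width = 10.06
New: n = 342, width ≈ 3.25

Width reduced by factor of 10.06/3.25 = 3.10.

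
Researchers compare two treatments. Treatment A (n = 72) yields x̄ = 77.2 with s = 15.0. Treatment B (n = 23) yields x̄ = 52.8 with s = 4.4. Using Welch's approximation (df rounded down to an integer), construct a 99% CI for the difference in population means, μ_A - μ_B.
(19.16, 29.64)

Difference: x̄₁ - x̄₂ = 24.40
SE = √(s₁²/n₁ + s₂²/n₂) = √(15.0²/72 + 4.4²/23) = 1.9917
df = 92.70 → 92 (Welch–Satterthwaite, rounded down)
t* = 2.630

CI: 24.40 ± 2.630 · 1.9917 = 24.40 ± 5.24 = (19.16, 29.64)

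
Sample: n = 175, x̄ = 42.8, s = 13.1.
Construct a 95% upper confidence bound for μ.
μ ≤ 44.44

Upper bound (one-sided):
t* = 1.654 (one-sided for 95%)
Upper bound = x̄ + t* · s/√n = 42.8 + 1.654 · 13.1/√175 = 44.44

We are 95% confident that μ ≤ 44.44.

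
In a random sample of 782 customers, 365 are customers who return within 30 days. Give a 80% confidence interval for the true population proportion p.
(0.444, 0.490)

Proportion CI:
p̂ = 365/782 = 0.46675
SE = √(p̂(1-p̂)/n) = √(0.46675 · 0.53325 / 782) = 0.01784

z* = 1.282
Margin = z* · SE = 1.282 · 0.01784 = 0.0229

CI: 0.46675 ± 0.0229 = (0.444, 0.490)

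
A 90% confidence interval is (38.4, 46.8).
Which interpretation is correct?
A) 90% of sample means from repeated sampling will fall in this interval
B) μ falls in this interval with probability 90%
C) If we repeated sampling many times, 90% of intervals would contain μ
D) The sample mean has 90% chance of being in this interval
C

A) Wrong — coverage applies to intervals containing μ, not to future x̄ values.
B) Wrong — μ is fixed; the randomness lives in the interval, not in μ.
C) Correct — this is the frequentist long-run coverage interpretation.
D) Wrong — x̄ is observed and sits in the interval by construction.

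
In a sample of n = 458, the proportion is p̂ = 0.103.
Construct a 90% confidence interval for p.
(0.080, 0.126)

Proportion CI:
SE = √(p̂(1-p̂)/n) = √(0.103 · 0.897 / 458) = 0.01420

z* = 1.645
Margin = z* · SE = 1.645 · 0.01420 = 0.0234

CI: 0.103 ± 0.0234 = (0.080, 0.126)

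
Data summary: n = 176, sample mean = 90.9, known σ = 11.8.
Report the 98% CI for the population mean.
(88.83, 92.97)

z-interval (σ known):
z* = 2.326 for 98% confidence

Margin of error = z* · σ/√n = 2.326 · 11.8/√176 = 2.07

CI: (90.9 - 2.07, 90.9 + 2.07) = (88.83, 92.97)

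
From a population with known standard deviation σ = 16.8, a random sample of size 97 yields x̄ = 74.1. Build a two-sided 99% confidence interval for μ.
(69.71, 78.49)

z-interval (σ known):
z* = 2.576 for 99% confidence

Margin of error = z* · σ/√n = 2.576 · 16.8/√97 = 4.39

CI: (74.1 - 4.39, 74.1 + 4.39) = (69.71, 78.49)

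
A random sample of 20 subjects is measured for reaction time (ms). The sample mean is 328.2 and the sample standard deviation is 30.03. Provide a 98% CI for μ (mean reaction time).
(311.15, 345.25)

t-interval (σ unknown):
df = n - 1 = 19
t* = 2.539 for 98% confidence

Margin of error = t* · s/√n = 2.539 · 30.03/√20 = 17.05

CI: (311.15, 345.25)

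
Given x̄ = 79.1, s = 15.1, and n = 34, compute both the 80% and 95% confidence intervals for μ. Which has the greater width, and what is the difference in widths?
95% CI is wider by 3.77

df = 33
80% CI: t* = 1.308, (75.71, 82.49), width = 2 · t* · s/√n = 6.77
95% CI: t* = 2.035, (73.83, 84.37), width = 2 · t* · s/√n = 10.54

The 95% CI is wider by 10.54 - 6.77 = 3.77.
Higher confidence requires a wider interval.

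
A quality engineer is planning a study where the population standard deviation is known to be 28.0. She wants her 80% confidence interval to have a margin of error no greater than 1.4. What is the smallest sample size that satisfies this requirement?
n ≥ 658

For margin E ≤ 1.4:
n ≥ (z* · σ / E)²
n ≥ (1.282 · 28.0 / 1.4)²
n ≥ 657.41

Minimum n = 658 (rounding up)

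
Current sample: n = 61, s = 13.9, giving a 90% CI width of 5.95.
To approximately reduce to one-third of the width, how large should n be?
n ≈ 549

CI width ∝ 1/√n
To reduce width by factor 3, need √n to grow by 3 → need 3² = 9 times as many samples.

Current: n = 61, width = 5.95
New: n = 549, width ≈ 1.96

Width reduced by factor of 5.95/1.96 = 3.04.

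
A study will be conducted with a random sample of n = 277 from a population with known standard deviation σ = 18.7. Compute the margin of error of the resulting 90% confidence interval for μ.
Margin of error = 1.85

Margin of error = z* · σ/√n
= 1.645 · 18.7/√277
= 1.645 · 18.7/16.6433
= 1.85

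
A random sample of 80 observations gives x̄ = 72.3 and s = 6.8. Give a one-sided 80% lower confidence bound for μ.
μ ≥ 71.66

Lower bound (one-sided):
t* = 0.846 (one-sided for 80%)
Lower bound = x̄ - t* · s/√n = 72.3 - 0.846 · 6.8/√80 = 71.66

We are 80% confident that μ ≥ 71.66.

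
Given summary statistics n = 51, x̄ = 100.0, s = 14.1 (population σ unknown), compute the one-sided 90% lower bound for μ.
μ ≥ 97.44

Lower bound (one-sided):
t* = 1.299 (one-sided for 90%)
Lower bound = x̄ - t* · s/√n = 100.0 - 1.299 · 14.1/√51 = 97.44

We are 90% confident that μ ≥ 97.44.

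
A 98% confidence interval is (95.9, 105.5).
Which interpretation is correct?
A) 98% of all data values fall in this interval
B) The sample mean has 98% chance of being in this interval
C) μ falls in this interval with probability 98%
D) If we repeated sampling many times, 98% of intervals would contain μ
D

A) Wrong — a CI is about the parameter μ, not individual data values.
B) Wrong — x̄ is observed and sits in the interval by construction.
C) Wrong — μ is fixed; the randomness lives in the interval, not in μ.
D) Correct — this is the frequentist long-run coverage interpretation.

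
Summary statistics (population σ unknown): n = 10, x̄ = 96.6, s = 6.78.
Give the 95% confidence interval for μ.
(91.75, 101.45)

t-interval (σ unknown):
df = n - 1 = 9
t* = 2.262 for 95% confidence

Margin of error = t* · s/√n = 2.262 · 6.78/√10 = 4.85

CI: (91.75, 101.45)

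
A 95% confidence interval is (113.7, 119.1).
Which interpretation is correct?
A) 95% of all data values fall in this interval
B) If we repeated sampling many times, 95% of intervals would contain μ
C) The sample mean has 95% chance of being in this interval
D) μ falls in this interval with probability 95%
B

A) Wrong — a CI is about the parameter μ, not individual data values.
B) Correct — this is the frequentist long-run coverage interpretation.
C) Wrong — x̄ is observed and sits in the interval by construction.
D) Wrong — μ is fixed; the randomness lives in the interval, not in μ.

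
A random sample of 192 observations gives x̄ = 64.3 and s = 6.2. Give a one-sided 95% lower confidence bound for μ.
μ ≥ 63.56

Lower bound (one-sided):
t* = 1.653 (one-sided for 95%)
Lower bound = x̄ - t* · s/√n = 64.3 - 1.653 · 6.2/√192 = 63.56

We are 95% confident that μ ≥ 63.56.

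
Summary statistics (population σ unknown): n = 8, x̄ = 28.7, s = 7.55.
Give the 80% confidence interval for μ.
(24.92, 32.48)

t-interval (σ unknown):
df = n - 1 = 7
t* = 1.415 for 80% confidence

Margin of error = t* · s/√n = 1.415 · 7.55/√8 = 3.78

CI: (24.92, 32.48)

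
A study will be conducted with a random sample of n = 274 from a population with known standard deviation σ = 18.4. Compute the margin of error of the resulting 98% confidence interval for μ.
Margin of error = 2.59

Margin of error = z* · σ/√n
= 2.326 · 18.4/√274
= 2.326 · 18.4/16.5529
= 2.59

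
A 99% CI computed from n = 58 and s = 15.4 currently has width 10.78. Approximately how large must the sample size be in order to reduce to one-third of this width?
n ≈ 522

CI width ∝ 1/√n
To reduce width by factor 3, need √n to grow by 3 → need 3² = 9 times as many samples.

Current: n = 58, width = 10.78
New: n = 522, width ≈ 3.48

Width reduced by factor of 10.78/3.48 = 3.10.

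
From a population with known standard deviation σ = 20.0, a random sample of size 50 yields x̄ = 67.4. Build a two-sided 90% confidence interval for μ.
(62.75, 72.05)

z-interval (σ known):
z* = 1.645 for 90% confidence

Margin of error = z* · σ/√n = 1.645 · 20.0/√50 = 4.65

CI: (67.4 - 4.65, 67.4 + 4.65) = (62.75, 72.05)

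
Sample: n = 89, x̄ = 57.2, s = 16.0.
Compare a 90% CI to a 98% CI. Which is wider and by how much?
98% CI is wider by 2.40

df = 88
90% CI: t* = 1.662, (54.38, 60.02), width = 2 · t* · s/√n = 5.64
98% CI: t* = 2.369, (53.18, 61.22), width = 2 · t* · s/√n = 8.04

The 98% CI is wider by 8.04 - 5.64 = 2.40.
Higher confidence requires a wider interval.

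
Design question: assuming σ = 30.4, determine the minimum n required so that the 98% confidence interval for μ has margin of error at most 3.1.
n ≥ 521

For margin E ≤ 3.1:
n ≥ (z* · σ / E)²
n ≥ (2.326 · 30.4 / 3.1)²
n ≥ 520.29

Minimum n = 521 (rounding up)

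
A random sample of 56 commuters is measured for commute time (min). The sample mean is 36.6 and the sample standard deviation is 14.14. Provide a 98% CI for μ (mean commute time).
(32.07, 41.13)

t-interval (σ unknown):
df = n - 1 = 55
t* = 2.396 for 98% confidence

Margin of error = t* · s/√n = 2.396 · 14.14/√56 = 4.53

CI: (32.07, 41.13)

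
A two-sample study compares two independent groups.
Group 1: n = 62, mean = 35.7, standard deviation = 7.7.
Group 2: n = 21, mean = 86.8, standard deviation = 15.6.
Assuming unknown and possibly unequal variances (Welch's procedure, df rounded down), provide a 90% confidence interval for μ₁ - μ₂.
(-57.17, -45.03)

Difference: x̄₁ - x̄₂ = -51.10
SE = √(s₁²/n₁ + s₂²/n₂) = √(7.7²/62 + 15.6²/21) = 3.5419
df = 23.38 → 23 (Welch–Satterthwaite, rounded down)
t* = 1.714

CI: -51.10 ± 1.714 · 3.5419 = -51.10 ± 6.07 = (-57.17, -45.03)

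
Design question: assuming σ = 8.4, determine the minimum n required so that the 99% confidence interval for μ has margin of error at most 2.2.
n ≥ 97

For margin E ≤ 2.2:
n ≥ (z* · σ / E)²
n ≥ (2.576 · 8.4 / 2.2)²
n ≥ 96.74

Minimum n = 97 (rounding up)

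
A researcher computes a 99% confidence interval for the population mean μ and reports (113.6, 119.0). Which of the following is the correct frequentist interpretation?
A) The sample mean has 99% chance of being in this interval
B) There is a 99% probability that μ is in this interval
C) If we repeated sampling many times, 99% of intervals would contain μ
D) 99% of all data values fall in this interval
C

A) Wrong — x̄ is observed and sits in the interval by construction.
B) Wrong — μ is fixed; the randomness lives in the interval, not in μ.
C) Correct — this is the frequentist long-run coverage interpretation.
D) Wrong — a CI is about the parameter μ, not individual data values.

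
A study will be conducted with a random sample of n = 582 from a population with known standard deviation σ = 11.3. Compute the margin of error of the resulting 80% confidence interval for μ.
Margin of error = 0.60

Margin of error = z* · σ/√n
= 1.282 · 11.3/√582
= 1.282 · 11.3/24.1247
= 0.60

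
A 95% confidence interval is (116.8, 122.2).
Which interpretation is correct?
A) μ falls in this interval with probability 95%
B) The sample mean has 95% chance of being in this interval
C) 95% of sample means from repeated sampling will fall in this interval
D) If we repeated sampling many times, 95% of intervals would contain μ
D

A) Wrong — μ is fixed; the randomness lives in the interval, not in μ.
B) Wrong — x̄ is observed and sits in the interval by construction.
C) Wrong — coverage applies to intervals containing μ, not to future x̄ values.
D) Correct — this is the frequentist long-run coverage interpretation.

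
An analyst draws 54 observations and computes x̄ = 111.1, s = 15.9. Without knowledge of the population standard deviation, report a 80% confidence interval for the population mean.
(108.29, 113.91)

t-interval (σ unknown):
df = n - 1 = 53
t* = 1.298 for 80% confidence

Margin of error = t* · s/√n = 1.298 · 15.9/√54 = 2.81

CI: (108.29, 113.91)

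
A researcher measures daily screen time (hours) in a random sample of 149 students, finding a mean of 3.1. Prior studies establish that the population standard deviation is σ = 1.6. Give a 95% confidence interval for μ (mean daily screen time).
(2.84, 3.36)

z-interval (σ known):
z* = 1.960 for 95% confidence

Margin of error = z* · σ/√n = 1.960 · 1.6/√149 = 0.26

CI: (3.1 - 0.26, 3.1 + 0.26) = (2.84, 3.36)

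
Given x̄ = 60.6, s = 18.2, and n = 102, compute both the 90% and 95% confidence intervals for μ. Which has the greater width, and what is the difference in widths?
95% CI is wider by 1.17

df = 101
90% CI: t* = 1.660, (57.61, 63.59), width = 2 · t* · s/√n = 5.98
95% CI: t* = 1.984, (57.02, 64.18), width = 2 · t* · s/√n = 7.15

The 95% CI is wider by 7.15 - 5.98 = 1.17.
Higher confidence requires a wider interval.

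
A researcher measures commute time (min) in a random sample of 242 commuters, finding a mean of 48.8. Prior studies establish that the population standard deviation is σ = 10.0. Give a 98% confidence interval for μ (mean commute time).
(47.30, 50.30)

z-interval (σ known):
z* = 2.326 for 98% confidence

Margin of error = z* · σ/√n = 2.326 · 10.0/√242 = 1.50

CI: (48.8 - 1.50, 48.8 + 1.50) = (47.30, 50.30)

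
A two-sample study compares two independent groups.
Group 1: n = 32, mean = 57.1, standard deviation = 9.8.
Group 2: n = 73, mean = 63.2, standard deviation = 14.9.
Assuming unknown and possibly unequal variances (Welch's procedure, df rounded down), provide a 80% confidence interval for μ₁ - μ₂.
(-9.27, -2.93)

Difference: x̄₁ - x̄₂ = -6.10
SE = √(s₁²/n₁ + s₂²/n₂) = √(9.8²/32 + 14.9²/73) = 2.4581
df = 87.13 → 87 (Welch–Satterthwaite, rounded down)
t* = 1.291

CI: -6.10 ± 1.291 · 2.4581 = -6.10 ± 3.17 = (-9.27, -2.93)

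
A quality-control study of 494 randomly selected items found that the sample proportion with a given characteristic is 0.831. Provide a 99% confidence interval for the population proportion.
(0.788, 0.874)

Proportion CI:
SE = √(p̂(1-p̂)/n) = √(0.831 · 0.169 / 494) = 0.01686

z* = 2.576
Margin = z* · SE = 2.576 · 0.01686 = 0.0434

CI: 0.831 ± 0.0434 = (0.788, 0.874)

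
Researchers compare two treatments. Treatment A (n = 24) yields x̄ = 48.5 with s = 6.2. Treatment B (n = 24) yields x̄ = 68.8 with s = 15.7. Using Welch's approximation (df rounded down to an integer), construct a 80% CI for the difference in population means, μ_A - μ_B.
(-24.81, -15.79)

Difference: x̄₁ - x̄₂ = -20.30
SE = √(s₁²/n₁ + s₂²/n₂) = √(6.2²/24 + 15.7²/24) = 3.4456
df = 30.00 → 30 (Welch–Satterthwaite, rounded down)
t* = 1.310

CI: -20.30 ± 1.310 · 3.4456 = -20.30 ± 4.51 = (-24.81, -15.79)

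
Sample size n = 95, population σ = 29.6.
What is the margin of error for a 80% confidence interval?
Margin of error = 3.89

Margin of error = z* · σ/√n
= 1.282 · 29.6/√95
= 1.282 · 29.6/9.7468
= 3.89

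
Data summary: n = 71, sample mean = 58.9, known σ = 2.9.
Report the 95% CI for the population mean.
(58.23, 59.57)

z-interval (σ known):
z* = 1.960 for 95% confidence

Margin of error = z* · σ/√n = 1.960 · 2.9/√71 = 0.67

CI: (58.9 - 0.67, 58.9 + 0.67) = (58.23, 59.57)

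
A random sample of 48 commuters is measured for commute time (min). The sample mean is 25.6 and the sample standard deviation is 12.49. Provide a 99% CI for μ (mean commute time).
(20.76, 30.44)

t-interval (σ unknown):
df = n - 1 = 47
t* = 2.685 for 99% confidence

Margin of error = t* · s/√n = 2.685 · 12.49/√48 = 4.84

CI: (20.76, 30.44)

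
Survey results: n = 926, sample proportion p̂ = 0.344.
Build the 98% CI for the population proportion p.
(0.308, 0.380)

Proportion CI:
SE = √(p̂(1-p̂)/n) = √(0.344 · 0.656 / 926) = 0.01561

z* = 2.326
Margin = z* · SE = 2.326 · 0.01561 = 0.0363

CI: 0.344 ± 0.0363 = (0.308, 0.380)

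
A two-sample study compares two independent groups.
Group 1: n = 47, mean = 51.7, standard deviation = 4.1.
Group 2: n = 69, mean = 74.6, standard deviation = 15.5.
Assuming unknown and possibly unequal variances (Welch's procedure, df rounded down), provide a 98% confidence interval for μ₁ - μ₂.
(-27.55, -18.25)

Difference: x̄₁ - x̄₂ = -22.90
SE = √(s₁²/n₁ + s₂²/n₂) = √(4.1²/47 + 15.5²/69) = 1.9595
df = 81.42 → 81 (Welch–Satterthwaite, rounded down)
t* = 2.373

CI: -22.90 ± 2.373 · 1.9595 = -22.90 ± 4.65 = (-27.55, -18.25)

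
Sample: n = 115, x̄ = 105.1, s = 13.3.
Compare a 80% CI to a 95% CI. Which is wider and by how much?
95% CI is wider by 1.71

df = 114
80% CI: t* = 1.289, (103.50, 106.70), width = 2 · t* · s/√n = 3.20
95% CI: t* = 1.981, (102.64, 107.56), width = 2 · t* · s/√n = 4.91

The 95% CI is wider by 4.91 - 3.20 = 1.71.
Higher confidence requires a wider interval.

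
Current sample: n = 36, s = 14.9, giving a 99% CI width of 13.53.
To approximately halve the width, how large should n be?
n ≈ 144

CI width ∝ 1/√n
To reduce width by factor 2, need √n to grow by 2 → need 2² = 4 times as many samples.

Current: n = 36, width = 13.53
New: n = 144, width ≈ 6.48

Width reduced by factor of 13.53/6.48 = 2.09.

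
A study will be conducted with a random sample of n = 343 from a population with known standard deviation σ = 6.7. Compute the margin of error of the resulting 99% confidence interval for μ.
Margin of error = 0.93

Margin of error = z* · σ/√n
= 2.576 · 6.7/√343
= 2.576 · 6.7/18.5203
= 0.93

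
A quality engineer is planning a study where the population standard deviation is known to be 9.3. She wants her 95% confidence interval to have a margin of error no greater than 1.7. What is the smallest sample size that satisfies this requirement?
n ≥ 115

For margin E ≤ 1.7:
n ≥ (z* · σ / E)²
n ≥ (1.960 · 9.3 / 1.7)²
n ≥ 114.97

Minimum n = 115 (rounding up)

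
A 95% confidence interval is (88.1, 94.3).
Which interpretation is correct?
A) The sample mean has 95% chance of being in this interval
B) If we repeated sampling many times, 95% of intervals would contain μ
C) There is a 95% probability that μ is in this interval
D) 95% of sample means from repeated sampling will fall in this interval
B

A) Wrong — x̄ is observed and sits in the interval by construction.
B) Correct — this is the frequentist long-run coverage interpretation.
C) Wrong — μ is fixed; the randomness lives in the interval, not in μ.
D) Wrong — coverage applies to intervals containing μ, not to future x̄ values.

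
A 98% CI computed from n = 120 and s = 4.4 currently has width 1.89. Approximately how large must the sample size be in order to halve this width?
n ≈ 480

CI width ∝ 1/√n
To reduce width by factor 2, need √n to grow by 2 → need 2² = 4 times as many samples.

Current: n = 120, width = 1.89
New: n = 480, width ≈ 0.94

Width reduced by factor of 1.89/0.94 = 2.01.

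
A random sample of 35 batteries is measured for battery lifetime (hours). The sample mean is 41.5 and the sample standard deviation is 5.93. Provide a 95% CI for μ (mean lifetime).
(39.46, 43.54)

t-interval (σ unknown):
df = n - 1 = 34
t* = 2.032 for 95% confidence

Margin of error = t* · s/√n = 2.032 · 5.93/√35 = 2.04

CI: (39.46, 43.54)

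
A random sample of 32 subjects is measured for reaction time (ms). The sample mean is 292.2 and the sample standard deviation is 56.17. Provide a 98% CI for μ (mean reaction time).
(267.84, 316.56)

t-interval (σ unknown):
df = n - 1 = 31
t* = 2.453 for 98% confidence

Margin of error = t* · s/√n = 2.453 · 56.17/√32 = 24.36

CI: (267.84, 316.56)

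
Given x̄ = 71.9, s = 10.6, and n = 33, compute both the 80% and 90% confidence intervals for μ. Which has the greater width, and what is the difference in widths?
90% CI is wider by 1.42

df = 32
80% CI: t* = 1.309, (69.48, 74.32), width = 2 · t* · s/√n = 4.83
90% CI: t* = 1.694, (68.77, 75.03), width = 2 · t* · s/√n = 6.25

The 90% CI is wider by 6.25 - 4.83 = 1.42.
Higher confidence requires a wider interval.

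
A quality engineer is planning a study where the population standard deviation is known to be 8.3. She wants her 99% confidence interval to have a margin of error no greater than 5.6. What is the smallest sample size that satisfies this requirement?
n ≥ 15

For margin E ≤ 5.6:
n ≥ (z* · σ / E)²
n ≥ (2.576 · 8.3 / 5.6)²
n ≥ 14.58

Minimum n = 15 (rounding up)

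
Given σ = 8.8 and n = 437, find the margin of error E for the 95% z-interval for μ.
Margin of error = 0.83

Margin of error = z* · σ/√n
= 1.960 · 8.8/√437
= 1.960 · 8.8/20.9045
= 0.83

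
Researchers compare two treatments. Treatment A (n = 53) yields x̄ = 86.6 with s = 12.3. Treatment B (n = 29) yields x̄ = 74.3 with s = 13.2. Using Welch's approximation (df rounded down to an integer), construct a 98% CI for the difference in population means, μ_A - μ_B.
(5.16, 19.44)

Difference: x̄₁ - x̄₂ = 12.30
SE = √(s₁²/n₁ + s₂²/n₂) = √(12.3²/53 + 13.2²/29) = 2.9770
df = 54.32 → 54 (Welch–Satterthwaite, rounded down)
t* = 2.397

CI: 12.30 ± 2.397 · 2.9770 = 12.30 ± 7.14 = (5.16, 19.44)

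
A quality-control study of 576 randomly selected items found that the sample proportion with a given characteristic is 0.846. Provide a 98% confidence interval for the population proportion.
(0.811, 0.881)

Proportion CI:
SE = √(p̂(1-p̂)/n) = √(0.846 · 0.154 / 576) = 0.01504

z* = 2.326
Margin = z* · SE = 2.326 · 0.01504 = 0.0350

CI: 0.846 ± 0.0350 = (0.811, 0.881)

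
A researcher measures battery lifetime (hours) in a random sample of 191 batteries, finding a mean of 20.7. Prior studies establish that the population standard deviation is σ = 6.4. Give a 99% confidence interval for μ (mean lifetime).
(19.51, 21.89)

z-interval (σ known):
z* = 2.576 for 99% confidence

Margin of error = z* · σ/√n = 2.576 · 6.4/√191 = 1.19

CI: (20.7 - 1.19, 20.7 + 1.19) = (19.51, 21.89)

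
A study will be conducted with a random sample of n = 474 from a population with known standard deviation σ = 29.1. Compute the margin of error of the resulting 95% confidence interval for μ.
Margin of error = 2.62

Margin of error = z* · σ/√n
= 1.960 · 29.1/√474
= 1.960 · 29.1/21.7715
= 2.62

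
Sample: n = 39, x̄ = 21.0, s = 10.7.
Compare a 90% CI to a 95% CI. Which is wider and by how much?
95% CI is wider by 1.16

df = 38
90% CI: t* = 1.686, (18.11, 23.89), width = 2 · t* · s/√n = 5.78
95% CI: t* = 2.024, (17.53, 24.47), width = 2 · t* · s/√n = 6.94

The 95% CI is wider by 6.94 - 5.78 = 1.16.
Higher confidence requires a wider interval.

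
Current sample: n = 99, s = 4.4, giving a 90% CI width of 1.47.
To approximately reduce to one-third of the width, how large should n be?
n ≈ 891

CI width ∝ 1/√n
To reduce width by factor 3, need √n to grow by 3 → need 3² = 9 times as many samples.

Current: n = 99, width = 1.47
New: n = 891, width ≈ 0.49

Width reduced by factor of 1.47/0.49 = 3.00.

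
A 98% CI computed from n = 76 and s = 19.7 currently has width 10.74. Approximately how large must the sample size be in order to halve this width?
n ≈ 304

CI width ∝ 1/√n
To reduce width by factor 2, need √n to grow by 2 → need 2² = 4 times as many samples.

Current: n = 76, width = 10.74
New: n = 304, width ≈ 5.29

Width reduced by factor of 10.74/5.29 = 2.03.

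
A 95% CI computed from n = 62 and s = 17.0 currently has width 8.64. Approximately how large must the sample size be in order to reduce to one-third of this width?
n ≈ 558

CI width ∝ 1/√n
To reduce width by factor 3, need √n to grow by 3 → need 3² = 9 times as many samples.

Current: n = 62, width = 8.64
New: n = 558, width ≈ 2.83

Width reduced by factor of 8.64/2.83 = 3.05.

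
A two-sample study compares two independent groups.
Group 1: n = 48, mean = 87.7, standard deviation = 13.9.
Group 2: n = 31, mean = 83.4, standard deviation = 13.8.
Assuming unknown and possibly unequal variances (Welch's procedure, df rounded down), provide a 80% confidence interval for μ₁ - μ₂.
(0.17, 8.43)

Difference: x̄₁ - x̄₂ = 4.30
SE = √(s₁²/n₁ + s₂²/n₂) = √(13.9²/48 + 13.8²/31) = 3.1888
df = 64.51 → 64 (Welch–Satterthwaite, rounded down)
t* = 1.295

CI: 4.30 ± 1.295 · 3.1888 = 4.30 ± 4.13 = (0.17, 8.43)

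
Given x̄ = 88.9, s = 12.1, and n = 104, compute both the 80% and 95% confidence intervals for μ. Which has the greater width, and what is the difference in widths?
95% CI is wider by 1.65

df = 103
80% CI: t* = 1.290, (87.37, 90.43), width = 2 · t* · s/√n = 3.06
95% CI: t* = 1.983, (86.55, 91.25), width = 2 · t* · s/√n = 4.71

The 95% CI is wider by 4.71 - 3.06 = 1.65.
Higher confidence requires a wider interval.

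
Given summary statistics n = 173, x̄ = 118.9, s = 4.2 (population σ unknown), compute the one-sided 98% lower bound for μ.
μ ≥ 118.24

Lower bound (one-sided):
t* = 2.069 (one-sided for 98%)
Lower bound = x̄ - t* · s/√n = 118.9 - 2.069 · 4.2/√173 = 118.24

We are 98% confident that μ ≥ 118.24.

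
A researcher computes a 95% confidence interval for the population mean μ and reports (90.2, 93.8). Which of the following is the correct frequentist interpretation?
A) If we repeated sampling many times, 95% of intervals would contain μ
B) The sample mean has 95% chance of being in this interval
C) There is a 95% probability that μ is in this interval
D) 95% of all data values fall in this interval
A

A) Correct — this is the frequentist long-run coverage interpretation.
B) Wrong — x̄ is observed and sits in the interval by construction.
C) Wrong — μ is fixed; the randomness lives in the interval, not in μ.
D) Wrong — a CI is about the parameter μ, not individual data values.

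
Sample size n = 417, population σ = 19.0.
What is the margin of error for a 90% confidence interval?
Margin of error = 1.53

Margin of error = z* · σ/√n
= 1.645 · 19.0/√417
= 1.645 · 19.0/20.4206
= 1.53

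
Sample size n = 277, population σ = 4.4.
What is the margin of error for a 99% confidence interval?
Margin of error = 0.68

Margin of error = z* · σ/√n
= 2.576 · 4.4/√277
= 2.576 · 4.4/16.6433
= 0.68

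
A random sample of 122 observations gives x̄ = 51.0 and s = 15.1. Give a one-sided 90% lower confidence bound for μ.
μ ≥ 49.24

Lower bound (one-sided):
t* = 1.289 (one-sided for 90%)
Lower bound = x̄ - t* · s/√n = 51.0 - 1.289 · 15.1/√122 = 49.24

We are 90% confident that μ ≥ 49.24.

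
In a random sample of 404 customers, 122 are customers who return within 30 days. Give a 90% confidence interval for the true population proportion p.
(0.264, 0.340)

Proportion CI:
p̂ = 122/404 = 0.30198
SE = √(p̂(1-p̂)/n) = √(0.30198 · 0.69802 / 404) = 0.02284

z* = 1.645
Margin = z* · SE = 1.645 · 0.02284 = 0.0376

CI: 0.30198 ± 0.0376 = (0.264, 0.340)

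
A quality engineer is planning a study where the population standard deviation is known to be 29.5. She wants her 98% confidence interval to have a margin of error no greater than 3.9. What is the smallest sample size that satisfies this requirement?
n ≥ 310

For margin E ≤ 3.9:
n ≥ (z* · σ / E)²
n ≥ (2.326 · 29.5 / 3.9)²
n ≥ 309.55

Minimum n = 310 (rounding up)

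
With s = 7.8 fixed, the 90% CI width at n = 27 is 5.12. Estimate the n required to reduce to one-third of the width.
n ≈ 243

CI width ∝ 1/√n
To reduce width by factor 3, need √n to grow by 3 → need 3² = 9 times as many samples.

Current: n = 27, width = 5.12
New: n = 243, width ≈ 1.65

Width reduced by factor of 5.12/1.65 = 3.10.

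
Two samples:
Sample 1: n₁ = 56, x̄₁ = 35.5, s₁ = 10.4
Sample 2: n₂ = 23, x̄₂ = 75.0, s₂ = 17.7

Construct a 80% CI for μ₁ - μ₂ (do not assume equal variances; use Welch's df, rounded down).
(-44.68, -34.32)

Difference: x̄₁ - x̄₂ = -39.50
SE = √(s₁²/n₁ + s₂²/n₂) = √(10.4²/56 + 17.7²/23) = 3.9437
df = 28.45 → 28 (Welch–Satterthwaite, rounded down)
t* = 1.313

CI: -39.50 ± 1.313 · 3.9437 = -39.50 ± 5.18 = (-44.68, -34.32)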